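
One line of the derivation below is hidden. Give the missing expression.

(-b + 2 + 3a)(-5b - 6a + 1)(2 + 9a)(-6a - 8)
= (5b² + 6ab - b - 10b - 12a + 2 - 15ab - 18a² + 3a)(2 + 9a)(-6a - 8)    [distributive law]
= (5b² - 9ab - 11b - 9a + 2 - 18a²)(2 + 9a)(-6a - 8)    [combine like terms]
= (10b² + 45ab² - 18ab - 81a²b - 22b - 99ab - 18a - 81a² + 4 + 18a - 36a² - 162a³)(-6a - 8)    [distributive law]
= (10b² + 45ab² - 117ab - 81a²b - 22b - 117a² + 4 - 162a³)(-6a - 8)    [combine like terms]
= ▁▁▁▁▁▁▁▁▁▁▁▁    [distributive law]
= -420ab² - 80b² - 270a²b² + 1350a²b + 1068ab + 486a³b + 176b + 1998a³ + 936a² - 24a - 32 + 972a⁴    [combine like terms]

After distributive law, the bracketed line is:

-60ab² - 80b² - 270a²b² - 360ab² + 702a²b + 936ab + 486a³b + 648a²b + 132ab + 176b + 702a³ + 936a² - 24a - 32 + 972a⁴ + 1296a³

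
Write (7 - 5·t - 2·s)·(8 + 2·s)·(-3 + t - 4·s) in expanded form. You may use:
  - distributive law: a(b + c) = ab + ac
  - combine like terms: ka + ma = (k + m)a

(7 - 5·t - 2·s)·(8 + 2·s)·(-3 + t - 4·s)
= (56 + 14·s - 40·t - 10·s·t - 16·s - 4·s^2)·(-3 + t - 4·s)    [distributive law]
= (56 - 2·s - 40·t - 10·s·t - 4·s^2)·(-3 + t - 4·s)    [combine like terms]
= -168 + 56·t - 224·s + 6·s - 2·s·t + 8·s^2 + 120·t - 40·t^2 + 160·s·t + 30·s·t - 10·s·t^2 + 40·s^2·t + 12·s^2 - 4·s^2·t + 16·s^3    [distributive law]
= -168 + 176·t - 218·s + 188·s·t + 20·s^2 - 40·t^2 - 10·s·t^2 + 36·s^2·t + 16·s^3    [combine like terms]

-168 + 176·t - 218·s + 188·s·t + 20·s^2 - 40·t^2 - 10·s·t^2 + 36·s^2·t + 16·s^3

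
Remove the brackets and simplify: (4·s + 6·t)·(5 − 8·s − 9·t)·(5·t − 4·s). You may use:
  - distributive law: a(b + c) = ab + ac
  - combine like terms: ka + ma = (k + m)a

(4·s + 6·t)·(5 − 8·s − 9·t)·(5·t − 4·s)
= (20·s − 32·s² − 36·s·t + 30·t − 48·s·t − 54·t²)·(5·t − 4·s)    [distributive law]
= (20·s − 32·s² − 84·s·t + 30·t − 54·t²)·(5·t − 4·s)    [combine like terms]
= 100·s·t − 80·s² − 160·s²·t + 128·s³ − 420·s·t² + 336·s²·t + 150·t² − 120·s·t − 270·t³ + 216·s·t²    [distributive law]
= −20·s·t − 80·s² + 176·s²·t + 128·s³ − 204·s·t² + 150·t² − 270·t³    [combine like terms]

−20·s·t − 80·s² + 176·s²·t + 128·s³ − 204·s·t² + 150·t² − 270·t³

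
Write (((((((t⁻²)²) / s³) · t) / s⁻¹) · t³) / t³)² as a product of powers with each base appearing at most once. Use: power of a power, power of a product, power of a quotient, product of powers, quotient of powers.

s⁻⁴t⁻⁶

(((((((t⁻²)²) / s³) · t) / s⁻¹) · t³) / t³)²
= (((((((t⁻²)²) / s³) · t) / s⁻¹) · t³)²) / ((t³)²)    [power of a quotient]
= (((((((t⁻²)²) / s³) · t) / s⁻¹)²) · ((t³)²)) / ((t³)²)    [power of a product]
= (((((((t⁻²)²) / s³) · t)²) / ((s⁻¹)²)) · ((t³)²)) / ((t³)²)    [power of a quotient]
= (((((((t⁻²)²) / s³)²) · (t²)) / ((s⁻¹)²)) · ((t³)²)) / ((t³)²)    [power of a product]
= (((((((t⁻²)²)²) / ((s³)²)) · (t²)) / ((s⁻¹)²)) · ((t³)²)) / ((t³)²)    [power of a quotient]
= ((((((t⁻²)⁴) / ((s³)²)) · (t²)) / ((s⁻¹)²)) · ((t³)²)) / ((t³)²)    [power of a power]
= ((((t⁻⁸ / ((s³)²)) · (t²)) / ((s⁻¹)²)) · ((t³)²)) / ((t³)²)    [power of a power]
= ((((t⁻⁸ / s⁶) · (t²)) / ((s⁻¹)²)) · ((t³)²)) / ((t³)²)    [power of a power]
= ((((t⁻⁸ / s⁶) · t²) / s⁻²) · ((t³)²)) / ((t³)²)    [power of a power]
= ((((t⁻⁸ / s⁶) · t²) / s⁻²) · t⁶) / ((t³)²)    [power of a power]
= ((((t⁻⁸ / s⁶) · t²) / s⁻²) · t⁶) / t⁶    [power of a power]
= s⁻⁴t⁻⁶    [quotient of powers; product of powers]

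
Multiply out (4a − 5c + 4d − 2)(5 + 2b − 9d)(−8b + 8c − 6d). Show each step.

(4a − 5c + 4d − 2)(5 + 2b − 9d)(−8b + 8c − 6d)
= (20a + 8ab − 36ad − 25c − 10bc + 45cd + 20d + 8bd − 36d^2 − 10 − 4b + 18d)(−8b + 8c − 6d)    [distributive law]
= (20a + 8ab − 36ad − 25c − 10bc + 45cd + 38d + 8bd − 36d^2 − 10 − 4b)(−8b + 8c − 6d)    [combine like terms]
= −160ab + 160ac − 120ad − 64ab^2 + 64abc − 48abd + 288abd − 288acd + 216ad^2 + 200bc − 200c^2 + 150cd + 80b^2c − 80bc^2 + 60bcd − 360bcd + 360c^2d − 270cd^2 − 304bd + 304cd − 228d^2 − 64b^2d + 64bcd − 48bd^2 + 288bd^2 − 288cd^2 + 216d^3 + 80b − 80c + 60d + 32b^2 − 32bc + 24bd    [distributive law]
= −160ab + 160ac − 120ad − 64ab^2 + 64abc + 240abd − 288acd + 216ad^2 + 168bc − 200c^2 + 454cd + 80b^2c − 80bc^2 − 236bcd + 360c^2d − 558cd^2 − 280bd − 228d^2 − 64b^2d + 240bd^2 + 216d^3 + 80b − 80c + 60d + 32b^2    [combine like terms]

−160ab + 160ac − 120ad − 64ab^2 + 64abc + 240abd − 288acd + 216ad^2 + 168bc − 200c^2 + 454cd + 80b^2c − 80bc^2 − 236bcd + 360c^2d − 558cd^2 − 280bd − 228d^2 − 64b^2d + 240bd^2 + 216d^3 + 80b − 80c + 60d + 32b^2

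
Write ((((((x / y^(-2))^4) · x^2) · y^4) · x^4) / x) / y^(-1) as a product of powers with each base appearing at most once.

((((((x / y^(-2))^4) · x^2) · y^4) · x^4) / x) / y^(-1)
= ((((((x^4) / ((y^(-2))^4)) · x^2) · y^4) · x^4) / x) / y^(-1)    [power of a quotient]
= (((((x^4 / y^(-8)) · x^2) · y^4) · x^4) / x) / y^(-1)    [power of a power]
= x^9·y^13    [quotient of powers; product of powers]

x^9·y^13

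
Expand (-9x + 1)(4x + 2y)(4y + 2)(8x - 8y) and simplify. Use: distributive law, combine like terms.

-1152x^3y + 576x^2y^2 - 576x^3 + 416x^2y + 576xy^3 + 224xy^2 + 64x^2 - 32xy - 64y^3 - 32y^2

(-9x + 1)(4x + 2y)(4y + 2)(8x - 8y)
= (-36x^2 - 18xy + 4x + 2y)(4y + 2)(8x - 8y)    [distributive law]
= (-144x^2y - 72x^2 - 72xy^2 - 36xy + 16xy + 8x + 8y^2 + 4y)(8x - 8y)    [distributive law]
= (-144x^2y - 72x^2 - 72xy^2 - 20xy + 8x + 8y^2 + 4y)(8x - 8y)    [combine like terms]
= -1152x^3y + 1152x^2y^2 - 576x^3 + 576x^2y - 576x^2y^2 + 576xy^3 - 160x^2y + 160xy^2 + 64x^2 - 64xy + 64xy^2 - 64y^3 + 32xy - 32y^2    [distributive law]
= -1152x^3y + 576x^2y^2 - 576x^3 + 416x^2y + 576xy^3 + 224xy^2 + 64x^2 - 32xy - 64y^3 - 32y^2    [combine like terms]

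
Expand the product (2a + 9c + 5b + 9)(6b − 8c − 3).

(2a + 9c + 5b + 9)(6b − 8c − 3)
= 12ab − 16ac − 6a + 54bc − 72c² − 27c + 30b² − 40bc − 15b + 54b − 72c − 27    [distributive law]
= 12ab − 16ac − 6a + 14bc − 72c² − 99c + 30b² + 39b − 27    [combine like terms]

12ab − 16ac − 6a + 14bc − 72c² − 99c + 30b² + 39b − 27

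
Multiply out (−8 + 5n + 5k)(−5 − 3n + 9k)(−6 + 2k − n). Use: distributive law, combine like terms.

−240 + 662k − 34n − 85kn + 91n² − 464k² − 60kn² + 15n³ + 15k²n + 90k³

(−8 + 5n + 5k)(−5 − 3n + 9k)(−6 + 2k − n)
= (40 + 24n − 72k − 25n − 15n² + 45kn − 25k − 15kn + 45k²)(−6 + 2k − n)    [distributive law]
= (40 − n − 97k − 15n² + 30kn + 45k²)(−6 + 2k − n)    [combine like terms]
= −240 + 80k − 40n + 6n − 2kn + n² + 582k − 194k² + 97kn + 90n² − 30kn² + 15n³ − 180kn + 60k²n − 30kn² − 270k² + 90k³ − 45k²n    [distributive law]
= −240 + 662k − 34n − 85kn + 91n² − 464k² − 60kn² + 15n³ + 15k²n + 90k³    [combine like terms]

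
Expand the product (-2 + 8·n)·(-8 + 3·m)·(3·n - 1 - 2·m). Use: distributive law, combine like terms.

112·n - 16 - 26·m + 86·m·n + 12·m^2 - 192·n^2 + 72·m·n^2 - 48·m^2·n

(-2 + 8·n)·(-8 + 3·m)·(3·n - 1 - 2·m)
= (16 - 6·m - 64·n + 24·m·n)·(3·n - 1 - 2·m)    [distributive law]
= 48·n - 16 - 32·m - 18·m·n + 6·m + 12·m^2 - 192·n^2 + 64·n + 128·m·n + 72·m·n^2 - 24·m·n - 48·m^2·n    [distributive law]
= 112·n - 16 - 26·m + 86·m·n + 12·m^2 - 192·n^2 + 72·m·n^2 - 48·m^2·n    [combine like terms]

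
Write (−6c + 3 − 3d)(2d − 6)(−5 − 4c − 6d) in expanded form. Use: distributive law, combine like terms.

−252cd + 48c^2d + 96cd^2 − 108c − 144c^2 − 12d − 114d^2 + 90 + 36d^3

(−6c + 3 − 3d)(2d − 6)(−5 − 4c − 6d)
= (−12cd + 36c + 6d − 18 − 6d^2 + 18d)(−5 − 4c − 6d)    [distributive law]
= (−12cd + 36c + 24d − 18 − 6d^2)(−5 − 4c − 6d)    [combine like terms]
= 60cd + 48c^2d + 72cd^2 − 180c − 144c^2 − 216cd − 120d − 96cd − 144d^2 + 90 + 72c + 108d + 30d^2 + 24cd^2 + 36d^3    [distributive law]
= −252cd + 48c^2d + 96cd^2 − 108c − 144c^2 − 12d − 114d^2 + 90 + 36d^3    [combine like terms]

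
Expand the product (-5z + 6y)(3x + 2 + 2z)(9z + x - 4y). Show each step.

-145xz^2 - 15x^2z + 234xyz - 90z^2 - 10xz + 148yz - 90z^3 + 148yz^2 + 18x^2y - 72xy^2 + 12xy - 48y^2 - 48y^2z

(-5z + 6y)(3x + 2 + 2z)(9z + x - 4y)
= (-15xz - 10z - 10z^2 + 18xy + 12y + 12yz)(9z + x - 4y)    [distributive law]
= -135xz^2 - 15x^2z + 60xyz - 90z^2 - 10xz + 40yz - 90z^3 - 10xz^2 + 40yz^2 + 162xyz + 18x^2y - 72xy^2 + 108yz + 12xy - 48y^2 + 108yz^2 + 12xyz - 48y^2z    [distributive law]
= -145xz^2 - 15x^2z + 234xyz - 90z^2 - 10xz + 148yz - 90z^3 + 148yz^2 + 18x^2y - 72xy^2 + 12xy - 48y^2 - 48y^2z    [combine like terms]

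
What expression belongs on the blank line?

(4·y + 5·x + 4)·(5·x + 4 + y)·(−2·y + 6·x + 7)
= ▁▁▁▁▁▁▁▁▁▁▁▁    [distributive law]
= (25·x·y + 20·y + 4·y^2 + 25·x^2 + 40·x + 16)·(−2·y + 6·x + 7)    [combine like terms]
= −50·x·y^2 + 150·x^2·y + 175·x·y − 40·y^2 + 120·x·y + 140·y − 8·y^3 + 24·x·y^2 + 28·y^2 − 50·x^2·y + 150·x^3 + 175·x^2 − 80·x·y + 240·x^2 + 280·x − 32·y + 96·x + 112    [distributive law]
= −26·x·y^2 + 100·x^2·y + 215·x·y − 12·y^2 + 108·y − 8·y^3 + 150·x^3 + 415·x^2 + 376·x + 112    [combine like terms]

Applying distributive law to the line above:

(20·x·y + 16·y + 4·y^2 + 25·x^2 + 20·x + 5·x·y + 20·x + 16 + 4·y)·(−2·y + 6·x + 7)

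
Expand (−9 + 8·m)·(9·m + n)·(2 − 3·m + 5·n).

−162·m + 387·m^2 − 362·m·n − 18·n − 45·n^2 − 216·m^3 + 336·m^2·n + 40·m·n^2

(−9 + 8·m)·(9·m + n)·(2 − 3·m + 5·n)
= (−81·m − 9·n + 72·m^2 + 8·m·n)·(2 − 3·m + 5·n)    [distributive law]
= −162·m + 243·m^2 − 405·m·n − 18·n + 27·m·n − 45·n^2 + 144·m^2 − 216·m^3 + 360·m^2·n + 16·m·n − 24·m^2·n + 40·m·n^2    [distributive law]
= −162·m + 387·m^2 − 362·m·n − 18·n − 45·n^2 − 216·m^3 + 336·m^2·n + 40·m·n^2    [combine like terms]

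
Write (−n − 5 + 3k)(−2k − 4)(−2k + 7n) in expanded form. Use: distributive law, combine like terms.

−46k^2n + 14kn^2 − 22kn + 28n^2 + 4k^2 − 40k + 140n + 12k^3

(−n − 5 + 3k)(−2k − 4)(−2k + 7n)
= (2kn + 4n + 10k + 20 − 6k^2 − 12k)(−2k + 7n)    [distributive law]
= (2kn + 4n − 2k + 20 − 6k^2)(−2k + 7n)    [combine like terms]
= −4k^2n + 14kn^2 − 8kn + 28n^2 + 4k^2 − 14kn − 40k + 140n + 12k^3 − 42k^2n    [distributive law]
= −46k^2n + 14kn^2 − 22kn + 28n^2 + 4k^2 − 40k + 140n + 12k^3    [combine like terms]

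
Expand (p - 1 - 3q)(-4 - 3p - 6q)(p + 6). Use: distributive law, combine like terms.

-19p² - 2p - 3p³ + 3p²q + 36pq + 24 + 108q + 18pq² + 108q²

(p - 1 - 3q)(-4 - 3p - 6q)(p + 6)
= (-4p - 3p² - 6pq + 4 + 3p + 6q + 12q + 9pq + 18q²)(p + 6)    [distributive law]
= (-p - 3p² + 3pq + 4 + 18q + 18q²)(p + 6)    [combine like terms]
= -p² - 6p - 3p³ - 18p² + 3p²q + 18pq + 4p + 24 + 18pq + 108q + 18pq² + 108q²    [distributive law]
= -19p² - 2p - 3p³ + 3p²q + 36pq + 24 + 108q + 18pq² + 108q²    [combine like terms]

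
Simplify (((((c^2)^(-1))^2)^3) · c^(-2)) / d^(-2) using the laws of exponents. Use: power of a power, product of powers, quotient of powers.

c^(-14)d^2

(((((c^2)^(-1))^2)^3) · c^(-2)) / d^(-2)
= ((((c^2)^(-1))^6) · c^(-2)) / d^(-2)    [power of a power]
= (((c^2)^(-6)) · c^(-2)) / d^(-2)    [power of a power]
= ((c^(-12)) · c^(-2)) / d^(-2)    [power of a power]
= c^(-14) / d^(-2)    [product of powers]
= c^(-14)d^2    [quotient of powers]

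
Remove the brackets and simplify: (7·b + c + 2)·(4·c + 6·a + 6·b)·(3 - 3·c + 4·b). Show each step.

98·b·c - 86·b·c^2 + 10·b^2·c + 174·a·b - 102·a·b·c + 168·a·b^2 + 174·b^2 + 168·b^3 - 12·c^2 - 12·c^3 - 18·a·c - 18·a·c^2 + 24·c + 36·a + 36·b

(7·b + c + 2)·(4·c + 6·a + 6·b)·(3 - 3·c + 4·b)
= (28·b·c + 42·a·b + 42·b^2 + 4·c^2 + 6·a·c + 6·b·c + 8·c + 12·a + 12·b)·(3 - 3·c + 4·b)    [distributive law]
= (34·b·c + 42·a·b + 42·b^2 + 4·c^2 + 6·a·c + 8·c + 12·a + 12·b)·(3 - 3·c + 4·b)    [combine like terms]
= 102·b·c - 102·b·c^2 + 136·b^2·c + 126·a·b - 126·a·b·c + 168·a·b^2 + 126·b^2 - 126·b^2·c + 168·b^3 + 12·c^2 - 12·c^3 + 16·b·c^2 + 18·a·c - 18·a·c^2 + 24·a·b·c + 24·c - 24·c^2 + 32·b·c + 36·a - 36·a·c + 48·a·b + 36·b - 36·b·c + 48·b^2    [distributive law]
= 98·b·c - 86·b·c^2 + 10·b^2·c + 174·a·b - 102·a·b·c + 168·a·b^2 + 174·b^2 + 168·b^3 - 12·c^2 - 12·c^3 - 18·a·c - 18·a·c^2 + 24·c + 36·a + 36·b    [combine like terms]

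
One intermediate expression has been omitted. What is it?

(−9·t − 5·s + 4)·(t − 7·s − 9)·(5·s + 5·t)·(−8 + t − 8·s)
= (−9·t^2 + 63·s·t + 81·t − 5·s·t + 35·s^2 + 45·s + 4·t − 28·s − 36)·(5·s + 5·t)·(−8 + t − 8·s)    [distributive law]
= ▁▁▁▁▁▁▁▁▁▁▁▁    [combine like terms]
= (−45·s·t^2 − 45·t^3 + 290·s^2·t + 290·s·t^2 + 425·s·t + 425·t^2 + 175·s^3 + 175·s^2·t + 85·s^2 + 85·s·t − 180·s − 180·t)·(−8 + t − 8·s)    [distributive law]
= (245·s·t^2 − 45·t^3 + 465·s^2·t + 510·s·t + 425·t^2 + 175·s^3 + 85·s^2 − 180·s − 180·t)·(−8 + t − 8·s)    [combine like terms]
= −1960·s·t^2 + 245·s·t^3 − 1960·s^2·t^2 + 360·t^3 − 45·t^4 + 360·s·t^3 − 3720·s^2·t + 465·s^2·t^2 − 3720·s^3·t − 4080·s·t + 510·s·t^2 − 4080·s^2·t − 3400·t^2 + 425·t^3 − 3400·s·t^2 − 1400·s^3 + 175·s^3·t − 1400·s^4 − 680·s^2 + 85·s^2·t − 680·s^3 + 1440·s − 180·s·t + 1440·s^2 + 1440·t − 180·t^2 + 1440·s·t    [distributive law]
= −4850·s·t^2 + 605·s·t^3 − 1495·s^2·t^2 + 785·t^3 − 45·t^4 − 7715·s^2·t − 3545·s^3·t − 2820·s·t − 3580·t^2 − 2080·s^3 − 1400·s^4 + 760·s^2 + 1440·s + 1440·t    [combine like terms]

Applying combine like terms to the line above:

(−9·t^2 + 58·s·t + 85·t + 35·s^2 + 17·s − 36)·(5·s + 5·t)·(−8 + t − 8·s)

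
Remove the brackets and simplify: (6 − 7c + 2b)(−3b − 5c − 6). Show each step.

−30b + 12c − 36 + 11bc + 35c^2 − 6b^2

(6 − 7c + 2b)(−3b − 5c − 6)
= −18b − 30c − 36 + 21bc + 35c^2 + 42c − 6b^2 − 10bc − 12b    [distributive law]
= −30b + 12c − 36 + 11bc + 35c^2 − 6b^2    [combine like terms]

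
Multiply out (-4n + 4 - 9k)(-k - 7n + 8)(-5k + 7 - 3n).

(-4n + 4 - 9k)(-k - 7n + 8)(-5k + 7 - 3n)
= (4kn + 28n^2 - 32n - 4k - 28n + 32 + 9k^2 + 63kn - 72k)(-5k + 7 - 3n)    [distributive law]
= (67kn + 28n^2 - 60n - 76k + 32 + 9k^2)(-5k + 7 - 3n)    [combine like terms]
= -335k^2n + 469kn - 201kn^2 - 140kn^2 + 196n^2 - 84n^3 + 300kn - 420n + 180n^2 + 380k^2 - 532k + 228kn - 160k + 224 - 96n - 45k^3 + 63k^2 - 27k^2n    [distributive law]
= -362k^2n + 997kn - 341kn^2 + 376n^2 - 84n^3 - 516n + 443k^2 - 692k + 224 - 45k^3    [combine like terms]

-362k^2n + 997kn - 341kn^2 + 376n^2 - 84n^3 - 516n + 443k^2 - 692k + 224 - 45k^3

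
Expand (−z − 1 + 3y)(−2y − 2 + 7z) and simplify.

23yz − 5z − 7z^2 − 4y + 2 − 6y^2

(−z − 1 + 3y)(−2y − 2 + 7z)
= 2yz + 2z − 7z^2 + 2y + 2 − 7z − 6y^2 − 6y + 21yz    [distributive law]
= 23yz − 5z − 7z^2 − 4y + 2 − 6y^2    [combine like terms]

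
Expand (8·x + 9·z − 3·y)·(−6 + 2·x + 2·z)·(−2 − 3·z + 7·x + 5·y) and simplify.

(8·x + 9·z − 3·y)·(−6 + 2·x + 2·z)·(−2 − 3·z + 7·x + 5·y)
= (−48·x + 16·x^2 + 16·x·z − 54·z + 18·x·z + 18·z^2 + 18·y − 6·x·y − 6·y·z)·(−2 − 3·z + 7·x + 5·y)    [distributive law]
= (−48·x + 16·x^2 + 34·x·z − 54·z + 18·z^2 + 18·y − 6·x·y − 6·y·z)·(−2 − 3·z + 7·x + 5·y)    [combine like terms]
= 96·x + 144·x·z − 336·x^2 − 240·x·y − 32·x^2 − 48·x^2·z + 112·x^3 + 80·x^2·y − 68·x·z − 102·x·z^2 + 238·x^2·z + 170·x·y·z + 108·z + 162·z^2 − 378·x·z − 270·y·z − 36·z^2 − 54·z^3 + 126·x·z^2 + 90·y·z^2 − 36·y − 54·y·z + 126·x·y + 90·y^2 + 12·x·y + 18·x·y·z − 42·x^2·y − 30·x·y^2 + 12·y·z + 18·y·z^2 − 42·x·y·z − 30·y^2·z    [distributive law]
= 96·x − 302·x·z − 368·x^2 − 102·x·y + 190·x^2·z + 112·x^3 + 38·x^2·y + 24·x·z^2 + 146·x·y·z + 108·z + 126·z^2 − 312·y·z − 54·z^3 + 108·y·z^2 − 36·y + 90·y^2 − 30·x·y^2 − 30·y^2·z    [combine like terms]

96·x − 302·x·z − 368·x^2 − 102·x·y + 190·x^2·z + 112·x^3 + 38·x^2·y + 24·x·z^2 + 146·x·y·z + 108·z + 126·z^2 − 312·y·z − 54·z^3 + 108·y·z^2 − 36·y + 90·y^2 − 30·x·y^2 − 30·y^2·z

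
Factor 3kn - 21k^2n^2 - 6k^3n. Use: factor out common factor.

3kn(1 - 7kn - 2k^2)

3kn - 21k^2n^2 - 6k^3n
= 3(kn - 7k^2n^2 - 2k^3n)    [factor out 3]
= 3kn(1 - 7kn - 2k^2)    [factor out kn]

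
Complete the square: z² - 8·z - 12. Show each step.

(z - 4)² - 28

z² - 8·z - 12
= z² - 8·z + 16 - 16 - 12    [add and subtract 16]
= (z - 4)² - 16 - 12    [perfect-square identity]
= (z - 4)² - 28    [combine constants]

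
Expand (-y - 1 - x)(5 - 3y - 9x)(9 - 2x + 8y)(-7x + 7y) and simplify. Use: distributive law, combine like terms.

(-y - 1 - x)(5 - 3y - 9x)(9 - 2x + 8y)(-7x + 7y)
= (-5y + 3y^2 + 9xy - 5 + 3y + 9x - 5x + 3xy + 9x^2)(9 - 2x + 8y)(-7x + 7y)    [distributive law]
= (-2y + 3y^2 + 12xy - 5 + 4x + 9x^2)(9 - 2x + 8y)(-7x + 7y)    [combine like terms]
= (-18y + 4xy - 16y^2 + 27y^2 - 6xy^2 + 24y^3 + 108xy - 24x^2y + 96xy^2 - 45 + 10x - 40y + 36x - 8x^2 + 32xy + 81x^2 - 18x^3 + 72x^2y)(-7x + 7y)    [distributive law]
= (-58y + 144xy + 11y^2 + 90xy^2 + 24y^3 + 48x^2y - 45 + 46x + 73x^2 - 18x^3)(-7x + 7y)    [combine like terms]
= 406xy - 406y^2 - 1008x^2y + 1008xy^2 - 77xy^2 + 77y^3 - 630x^2y^2 + 630xy^3 - 168xy^3 + 168y^4 - 336x^3y + 336x^2y^2 + 315x - 315y - 322x^2 + 322xy - 511x^3 + 511x^2y + 126x^4 - 126x^3y    [distributive law]
= 728xy - 406y^2 - 497x^2y + 931xy^2 + 77y^3 - 294x^2y^2 + 462xy^3 + 168y^4 - 462x^3y + 315x - 315y - 322x^2 - 511x^3 + 126x^4    [combine like terms]

728xy - 406y^2 - 497x^2y + 931xy^2 + 77y^3 - 294x^2y^2 + 462xy^3 + 168y^4 - 462x^3y + 315x - 315y - 322x^2 - 511x^3 + 126x^4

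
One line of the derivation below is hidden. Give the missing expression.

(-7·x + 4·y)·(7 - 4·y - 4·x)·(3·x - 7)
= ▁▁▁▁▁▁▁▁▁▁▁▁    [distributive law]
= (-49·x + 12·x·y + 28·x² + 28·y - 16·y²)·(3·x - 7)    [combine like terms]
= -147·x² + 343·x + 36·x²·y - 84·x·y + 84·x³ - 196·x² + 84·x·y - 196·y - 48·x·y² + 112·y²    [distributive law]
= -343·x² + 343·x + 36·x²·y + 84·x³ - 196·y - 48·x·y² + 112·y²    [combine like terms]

By distributive law:

(-49·x + 28·x·y + 28·x² + 28·y - 16·y² - 16·x·y)·(3·x - 7)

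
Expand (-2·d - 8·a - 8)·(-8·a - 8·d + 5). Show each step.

80·a·d + 16·d^2 + 54·d + 64·a^2 + 24·a - 40

(-2·d - 8·a - 8)·(-8·a - 8·d + 5)
= 16·a·d + 16·d^2 - 10·d + 64·a^2 + 64·a·d - 40·a + 64·a + 64·d - 40    [distributive law]
= 80·a·d + 16·d^2 + 54·d + 64·a^2 + 24·a - 40    [combine like terms]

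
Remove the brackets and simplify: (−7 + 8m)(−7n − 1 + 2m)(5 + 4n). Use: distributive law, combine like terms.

273n + 196n^2 + 35 − 110m − 368mn − 224mn^2 + 80m^2 + 64m^2n

(−7 + 8m)(−7n − 1 + 2m)(5 + 4n)
= (49n + 7 − 14m − 56mn − 8m + 16m^2)(5 + 4n)    [distributive law]
= (49n + 7 − 22m − 56mn + 16m^2)(5 + 4n)    [combine like terms]
= 245n + 196n^2 + 35 + 28n − 110m − 88mn − 280mn − 224mn^2 + 80m^2 + 64m^2n    [distributive law]
= 273n + 196n^2 + 35 − 110m − 368mn − 224mn^2 + 80m^2 + 64m^2n    [combine like terms]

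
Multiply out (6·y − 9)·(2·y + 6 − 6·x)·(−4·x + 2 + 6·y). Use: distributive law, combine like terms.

(6·y − 9)·(2·y + 6 − 6·x)·(−4·x + 2 + 6·y)
= (12·y^2 + 36·y − 36·x·y − 18·y − 54 + 54·x)·(−4·x + 2 + 6·y)    [distributive law]
= (12·y^2 + 18·y − 36·x·y − 54 + 54·x)·(−4·x + 2 + 6·y)    [combine like terms]
= −48·x·y^2 + 24·y^2 + 72·y^3 − 72·x·y + 36·y + 108·y^2 + 144·x^2·y − 72·x·y − 216·x·y^2 + 216·x − 108 − 324·y − 216·x^2 + 108·x + 324·x·y    [distributive law]
= −264·x·y^2 + 132·y^2 + 72·y^3 + 180·x·y − 288·y + 144·x^2·y + 324·x − 108 − 216·x^2    [combine like terms]

−264·x·y^2 + 132·y^2 + 72·y^3 + 180·x·y − 288·y + 144·x^2·y + 324·x − 108 − 216·x^2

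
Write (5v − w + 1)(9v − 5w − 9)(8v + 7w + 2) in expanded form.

360v^3 + 43v^2w − 198v^2 − 198vw^2 − 288vw − 144v + 35w^3 + 38w^2 − 55w − 18

(5v − w + 1)(9v − 5w − 9)(8v + 7w + 2)
= (45v^2 − 25vw − 45v − 9vw + 5w^2 + 9w + 9v − 5w − 9)(8v + 7w + 2)    [distributive law]
= (45v^2 − 34vw − 36v + 5w^2 + 4w − 9)(8v + 7w + 2)    [combine like terms]
= 360v^3 + 315v^2w + 90v^2 − 272v^2w − 238vw^2 − 68vw − 288v^2 − 252vw − 72v + 40vw^2 + 35w^3 + 10w^2 + 32vw + 28w^2 + 8w − 72v − 63w − 18    [distributive law]
= 360v^3 + 43v^2w − 198v^2 − 198vw^2 − 288vw − 144v + 35w^3 + 38w^2 − 55w − 18    [combine like terms]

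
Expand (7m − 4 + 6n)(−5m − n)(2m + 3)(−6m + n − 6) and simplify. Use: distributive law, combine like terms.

420m^4 + 374m^3n + 810m^3 + 997m^2n + 30m^2 − 2m^2n^2 + 77mn^2 + 606mn − 360m + 120n^2 − 72n − 12mn^3 − 18n^3

(7m − 4 + 6n)(−5m − n)(2m + 3)(−6m + n − 6)
= (−35m^2 − 7mn + 20m + 4n − 30mn − 6n^2)(2m + 3)(−6m + n − 6)    [distributive law]
= (−35m^2 − 37mn + 20m + 4n − 6n^2)(2m + 3)(−6m + n − 6)    [combine like terms]
= (−70m^3 − 105m^2 − 74m^2n − 111mn + 40m^2 + 60m + 8mn + 12n − 12mn^2 − 18n^2)(−6m + n − 6)    [distributive law]
= (−70m^3 − 65m^2 − 74m^2n − 103mn + 60m + 12n − 12mn^2 − 18n^2)(−6m + n − 6)    [combine like terms]
= 420m^4 − 70m^3n + 420m^3 + 390m^3 − 65m^2n + 390m^2 + 444m^3n − 74m^2n^2 + 444m^2n + 618m^2n − 103mn^2 + 618mn − 360m^2 + 60mn − 360m − 72mn + 12n^2 − 72n + 72m^2n^2 − 12mn^3 + 72mn^2 + 108mn^2 − 18n^3 + 108n^2    [distributive law]
= 420m^4 + 374m^3n + 810m^3 + 997m^2n + 30m^2 − 2m^2n^2 + 77mn^2 + 606mn − 360m + 120n^2 − 72n − 12mn^3 − 18n^3    [combine like terms]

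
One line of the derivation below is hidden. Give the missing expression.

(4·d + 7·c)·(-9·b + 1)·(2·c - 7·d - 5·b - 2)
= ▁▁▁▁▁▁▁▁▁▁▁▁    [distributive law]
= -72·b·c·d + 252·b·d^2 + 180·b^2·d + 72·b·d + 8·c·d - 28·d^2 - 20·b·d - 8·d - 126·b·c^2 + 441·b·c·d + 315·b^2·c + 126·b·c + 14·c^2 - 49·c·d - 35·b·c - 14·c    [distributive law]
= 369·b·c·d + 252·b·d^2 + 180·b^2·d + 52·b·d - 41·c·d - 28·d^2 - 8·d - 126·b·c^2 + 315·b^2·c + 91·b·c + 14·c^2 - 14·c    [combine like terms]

Applying distributive law to the line above:

(-36·b·d + 4·d - 63·b·c + 7·c)·(2·c - 7·d - 5·b - 2)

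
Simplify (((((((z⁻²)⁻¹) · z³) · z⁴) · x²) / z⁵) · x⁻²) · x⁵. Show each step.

(((((((z⁻²)⁻¹) · z³) · z⁴) · x²) / z⁵) · x⁻²) · x⁵
= (((((z² · z³) · z⁴) · x²) / z⁵) · x⁻²) · x⁵    [power of a power]
= ((((z⁵ · z⁴) · x²) / z⁵) · x⁻²) · x⁵    [product of powers]
= (((z⁹ · x²) / z⁵) · x⁻²) · x⁵    [product of powers]
= x⁵z⁴    [quotient of powers; product of powers]

x⁵z⁴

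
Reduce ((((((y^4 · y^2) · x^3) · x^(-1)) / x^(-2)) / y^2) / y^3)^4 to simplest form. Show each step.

((((((y^4 · y^2) · x^3) · x^(-1)) / x^(-2)) / y^2) / y^3)^4
= ((((((y^4 · y^2) · x^3) · x^(-1)) / x^(-2)) / y^2)^4) / ((y^3)^4)    [power of a quotient]
= ((((((y^4 · y^2) · x^3) · x^(-1)) / x^(-2))^4) / ((y^2)^4)) / ((y^3)^4)    [power of a quotient]
= ((((((y^4 · y^2) · x^3) · x^(-1))^4) / ((x^(-2))^4)) / ((y^2)^4)) / ((y^3)^4)    [power of a quotient]
= ((((((y^4 · y^2) · x^3)^4) · ((x^(-1))^4)) / ((x^(-2))^4)) / ((y^2)^4)) / ((y^3)^4)    [power of a product]
= ((((((y^4 · y^2)^4) · ((x^3)^4)) · ((x^(-1))^4)) / ((x^(-2))^4)) / ((y^2)^4)) / ((y^3)^4)    [power of a product]
= (((((((y^4)^4) · ((y^2)^4)) · ((x^3)^4)) · ((x^(-1))^4)) / ((x^(-2))^4)) / ((y^2)^4)) / ((y^3)^4)    [power of a product]
= (((((y^16 · ((y^2)^4)) · ((x^3)^4)) · ((x^(-1))^4)) / ((x^(-2))^4)) / ((y^2)^4)) / ((y^3)^4)    [power of a power]
= (((((y^16 · y^8) · ((x^3)^4)) · ((x^(-1))^4)) / ((x^(-2))^4)) / ((y^2)^4)) / ((y^3)^4)    [power of a power]
= ((((y^24 · ((x^3)^4)) · ((x^(-1))^4)) / ((x^(-2))^4)) / ((y^2)^4)) / ((y^3)^4)    [product of powers]
= ((((y^24 · x^12) · ((x^(-1))^4)) / ((x^(-2))^4)) / ((y^2)^4)) / ((y^3)^4)    [power of a power]
= ((((y^24 · x^12) · x^(-4)) / ((x^(-2))^4)) / ((y^2)^4)) / ((y^3)^4)    [power of a power]
= ((((y^24 · x^12) · x^(-4)) / x^(-8)) / ((y^2)^4)) / ((y^3)^4)    [power of a power]
= ((((y^24 · x^12) · x^(-4)) / x^(-8)) / y^8) / ((y^3)^4)    [power of a power]
= ((((y^24 · x^12) · x^(-4)) / x^(-8)) / y^8) / y^12    [power of a power]
= x^16y^4    [quotient of powers; product of powers]

x^16y^4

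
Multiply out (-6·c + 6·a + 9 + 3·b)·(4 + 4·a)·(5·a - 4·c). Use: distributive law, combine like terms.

-360·a·c + 96·c^2 - 216·a^2·c + 96·a·c^2 + 300·a^2 + 120·a^3 + 180·a - 144·c + 60·a·b - 48·b·c + 60·a^2·b - 48·a·b·c

(-6·c + 6·a + 9 + 3·b)·(4 + 4·a)·(5·a - 4·c)
= (-24·c - 24·a·c + 24·a + 24·a^2 + 36 + 36·a + 12·b + 12·a·b)·(5·a - 4·c)    [distributive law]
= (-24·c - 24·a·c + 60·a + 24·a^2 + 36 + 12·b + 12·a·b)·(5·a - 4·c)    [combine like terms]
= -120·a·c + 96·c^2 - 120·a^2·c + 96·a·c^2 + 300·a^2 - 240·a·c + 120·a^3 - 96·a^2·c + 180·a - 144·c + 60·a·b - 48·b·c + 60·a^2·b - 48·a·b·c    [distributive law]
= -360·a·c + 96·c^2 - 216·a^2·c + 96·a·c^2 + 300·a^2 + 120·a^3 + 180·a - 144·c + 60·a·b - 48·b·c + 60·a^2·b - 48·a·b·c    [combine like terms]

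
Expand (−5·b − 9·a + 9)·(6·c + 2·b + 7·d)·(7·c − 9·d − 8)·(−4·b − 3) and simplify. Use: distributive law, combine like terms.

840·b^2·c^2 − 882·b·c^2 − 100·b^2·c·d + 105·b·c·d − 1254·b^2·c + 630·b·c + 280·b^3·c − 360·b^3·d − 742·b^2·d − 320·b^3 + 336·b^2 − 1260·b^2·d^2 + 1323·b·d^2 + 1662·b·d + 1512·a·b·c^2 + 1134·a·c^2 − 180·a·b·c·d − 135·a·c·d − 1350·a·b·c − 1296·a·c + 504·a·b^2·c − 648·a·b^2·d − 2502·a·b·d − 576·a·b^2 − 432·a·b − 2268·a·b·d^2 − 1701·a·d^2 − 1512·a·d − 1134·c^2 + 135·c·d + 1296·c + 432·b + 1701·d^2 + 1512·d

(−5·b − 9·a + 9)·(6·c + 2·b + 7·d)·(7·c − 9·d − 8)·(−4·b − 3)
= (−30·b·c − 10·b^2 − 35·b·d − 54·a·c − 18·a·b − 63·a·d + 54·c + 18·b + 63·d)·(7·c − 9·d − 8)·(−4·b − 3)    [distributive law]
= (−210·b·c^2 + 270·b·c·d + 240·b·c − 70·b^2·c + 90·b^2·d + 80·b^2 − 245·b·c·d + 315·b·d^2 + 280·b·d − 378·a·c^2 + 486·a·c·d + 432·a·c − 126·a·b·c + 162·a·b·d + 144·a·b − 441·a·c·d + 567·a·d^2 + 504·a·d + 378·c^2 − 486·c·d − 432·c + 126·b·c − 162·b·d − 144·b + 441·c·d − 567·d^2 − 504·d)·(−4·b − 3)    [distributive law]
= (−210·b·c^2 + 25·b·c·d + 366·b·c − 70·b^2·c + 90·b^2·d + 80·b^2 + 315·b·d^2 + 118·b·d − 378·a·c^2 + 45·a·c·d + 432·a·c − 126·a·b·c + 162·a·b·d + 144·a·b + 567·a·d^2 + 504·a·d + 378·c^2 − 45·c·d − 432·c − 144·b − 567·d^2 − 504·d)·(−4·b − 3)    [combine like terms]
= 840·b^2·c^2 + 630·b·c^2 − 100·b^2·c·d − 75·b·c·d − 1464·b^2·c − 1098·b·c + 280·b^3·c + 210·b^2·c − 360·b^3·d − 270·b^2·d − 320·b^3 − 240·b^2 − 1260·b^2·d^2 − 945·b·d^2 − 472·b^2·d − 354·b·d + 1512·a·b·c^2 + 1134·a·c^2 − 180·a·b·c·d − 135·a·c·d − 1728·a·b·c − 1296·a·c + 504·a·b^2·c + 378·a·b·c − 648·a·b^2·d − 486·a·b·d − 576·a·b^2 − 432·a·b − 2268·a·b·d^2 − 1701·a·d^2 − 2016·a·b·d − 1512·a·d − 1512·b·c^2 − 1134·c^2 + 180·b·c·d + 135·c·d + 1728·b·c + 1296·c + 576·b^2 + 432·b + 2268·b·d^2 + 1701·d^2 + 2016·b·d + 1512·d    [distributive law]
= 840·b^2·c^2 − 882·b·c^2 − 100·b^2·c·d + 105·b·c·d − 1254·b^2·c + 630·b·c + 280·b^3·c − 360·b^3·d − 742·b^2·d − 320·b^3 + 336·b^2 − 1260·b^2·d^2 + 1323·b·d^2 + 1662·b·d + 1512·a·b·c^2 + 1134·a·c^2 − 180·a·b·c·d − 135·a·c·d − 1350·a·b·c − 1296·a·c + 504·a·b^2·c − 648·a·b^2·d − 2502·a·b·d − 576·a·b^2 − 432·a·b − 2268·a·b·d^2 − 1701·a·d^2 − 1512·a·d − 1134·c^2 + 135·c·d + 1296·c + 432·b + 1701·d^2 + 1512·d    [combine like terms]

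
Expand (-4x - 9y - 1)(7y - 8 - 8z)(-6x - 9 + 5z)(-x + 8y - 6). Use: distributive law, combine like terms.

-168x³y + 966x²y² - 2406x²y - 3939xy² - 1275xy - 964x²yz - 4261xy²z + 2347xyz + 192x³ + 1488x² + 2088x + 1328x²z + 1088xz + 192x³z - 160x²z² + 920xyz² - 1000xz² + 3024xy³ + 4536y³ - 8082y² - 2520y³z - 694y²z + 2934y + 1682yz + 2880y²z² - 1840yz² + 432 + 192z - 240z²

(-4x - 9y - 1)(7y - 8 - 8z)(-6x - 9 + 5z)(-x + 8y - 6)
= (-28xy + 32x + 32xz - 63y² + 72y + 72yz - 7y + 8 + 8z)(-6x - 9 + 5z)(-x + 8y - 6)    [distributive law]
= (-28xy + 32x + 32xz - 63y² + 65y + 72yz + 8 + 8z)(-6x - 9 + 5z)(-x + 8y - 6)    [combine like terms]
= (168x²y + 252xy - 140xyz - 192x² - 288x + 160xz - 192x²z - 288xz + 160xz² + 378xy² + 567y² - 315y²z - 390xy - 585y + 325yz - 432xyz - 648yz + 360yz² - 48x - 72 + 40z - 48xz - 72z + 40z²)(-x + 8y - 6)    [distributive law]
= (168x²y - 138xy - 572xyz - 192x² - 336x - 176xz - 192x²z + 160xz² + 378xy² + 567y² - 315y²z - 585y - 323yz + 360yz² - 72 - 32z + 40z²)(-x + 8y - 6)    [combine like terms]
= -168x³y + 1344x²y² - 1008x²y + 138x²y - 1104xy² + 828xy + 572x²yz - 4576xy²z + 3432xyz + 192x³ - 1536x²y + 1152x² + 336x² - 2688xy + 2016x + 176x²z - 1408xyz + 1056xz + 192x³z - 1536x²yz + 1152x²z - 160x²z² + 1280xyz² - 960xz² - 378x²y² + 3024xy³ - 2268xy² - 567xy² + 4536y³ - 3402y² + 315xy²z - 2520y³z + 1890y²z + 585xy - 4680y² + 3510y + 323xyz - 2584y²z + 1938yz - 360xyz² + 2880y²z² - 2160yz² + 72x - 576y + 432 + 32xz - 256yz + 192z - 40xz² + 320yz² - 240z²    [distributive law]
= -168x³y + 966x²y² - 2406x²y - 3939xy² - 1275xy - 964x²yz - 4261xy²z + 2347xyz + 192x³ + 1488x² + 2088x + 1328x²z + 1088xz + 192x³z - 160x²z² + 920xyz² - 1000xz² + 3024xy³ + 4536y³ - 8082y² - 2520y³z - 694y²z + 2934y + 1682yz + 2880y²z² - 1840yz² + 432 + 192z - 240z²    [combine like terms]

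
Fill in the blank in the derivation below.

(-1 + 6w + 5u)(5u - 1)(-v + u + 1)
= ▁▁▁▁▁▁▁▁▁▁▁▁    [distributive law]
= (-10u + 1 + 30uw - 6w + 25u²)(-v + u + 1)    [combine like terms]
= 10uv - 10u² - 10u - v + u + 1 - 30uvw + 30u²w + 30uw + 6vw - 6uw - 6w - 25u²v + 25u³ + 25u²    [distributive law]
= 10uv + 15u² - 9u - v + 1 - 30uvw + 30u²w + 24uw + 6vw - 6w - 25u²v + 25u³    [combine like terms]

After distributive law, the bracketed line is:

(-5u + 1 + 30uw - 6w + 25u² - 5u)(-v + u + 1)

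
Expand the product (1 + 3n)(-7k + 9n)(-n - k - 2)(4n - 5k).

(1 + 3n)(-7k + 9n)(-n - k - 2)(4n - 5k)
= (-7k + 9n - 21kn + 27n^2)(-n - k - 2)(4n - 5k)    [distributive law]
= (7kn + 7k^2 + 14k - 9n^2 - 9kn - 18n + 21kn^2 + 21k^2n + 42kn - 27n^3 - 27kn^2 - 54n^2)(4n - 5k)    [distributive law]
= (40kn + 7k^2 + 14k - 63n^2 - 18n - 6kn^2 + 21k^2n - 27n^3)(4n - 5k)    [combine like terms]
= 160kn^2 - 200k^2n + 28k^2n - 35k^3 + 56kn - 70k^2 - 252n^3 + 315kn^2 - 72n^2 + 90kn - 24kn^3 + 30k^2n^2 + 84k^2n^2 - 105k^3n - 108n^4 + 135kn^3    [distributive law]
= 475kn^2 - 172k^2n - 35k^3 + 146kn - 70k^2 - 252n^3 - 72n^2 + 111kn^3 + 114k^2n^2 - 105k^3n - 108n^4    [combine like terms]

475kn^2 - 172k^2n - 35k^3 + 146kn - 70k^2 - 252n^3 - 72n^2 + 111kn^3 + 114k^2n^2 - 105k^3n - 108n^4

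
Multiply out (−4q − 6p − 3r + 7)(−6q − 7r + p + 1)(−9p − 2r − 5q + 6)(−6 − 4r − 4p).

760pq^2 + 2616pq^2r + 1504p^2q^2 + 172q^2r + 1112q^2r^2 + 720q^3 + 480q^3r + 480pq^3 − 2244q^2 − 878pqr + 3480pqr^2 + 3724p^2qr − 1330qr^2 + 788qr^3 − 2524qr − 856p^2q + 1032p^3q − 2362pq + 1866q − 586p^2r + 2424p^2r^2 + 1140p^3r − 2118pr^2 + 1236pr^3 − 2668pr − 144p^3 − 216p^4 + 498p^2 + 174p − 668r^3 + 168r^4 − 76r^2 + 1788r − 252

(−4q − 6p − 3r + 7)(−6q − 7r + p + 1)(−9p − 2r − 5q + 6)(−6 − 4r − 4p)
= (24q^2 + 28qr − 4pq − 4q + 36pq + 42pr − 6p^2 − 6p + 18qr + 21r^2 − 3pr − 3r − 42q − 49r + 7p + 7)(−9p − 2r − 5q + 6)(−6 − 4r − 4p)    [distributive law]
= (24q^2 + 46qr + 32pq − 46q + 39pr − 6p^2 + p + 21r^2 − 52r + 7)(−9p − 2r − 5q + 6)(−6 − 4r − 4p)    [combine like terms]
= (−216pq^2 − 48q^2r − 120q^3 + 144q^2 − 414pqr − 92qr^2 − 230q^2r + 276qr − 288p^2q − 64pqr − 160pq^2 + 192pq + 414pq + 92qr + 230q^2 − 276q − 351p^2r − 78pr^2 − 195pqr + 234pr + 54p^3 + 12p^2r + 30p^2q − 36p^2 − 9p^2 − 2pr − 5pq + 6p − 189pr^2 − 42r^3 − 105qr^2 + 126r^2 + 468pr + 104r^2 + 260qr − 312r − 63p − 14r − 35q + 42)(−6 − 4r − 4p)    [distributive law]
= (−376pq^2 − 278q^2r − 120q^3 + 374q^2 − 673pqr − 197qr^2 + 628qr − 258p^2q + 601pq − 311q − 339p^2r − 267pr^2 + 700pr + 54p^3 − 45p^2 − 57p − 42r^3 + 230r^2 − 326r + 42)(−6 − 4r − 4p)    [combine like terms]
= 2256pq^2 + 1504pq^2r + 1504p^2q^2 + 1668q^2r + 1112q^2r^2 + 1112pq^2r + 720q^3 + 480q^3r + 480pq^3 − 2244q^2 − 1496q^2r − 1496pq^2 + 4038pqr + 2692pqr^2 + 2692p^2qr + 1182qr^2 + 788qr^3 + 788pqr^2 − 3768qr − 2512qr^2 − 2512pqr + 1548p^2q + 1032p^2qr + 1032p^3q − 3606pq − 2404pqr − 2404p^2q + 1866q + 1244qr + 1244pq + 2034p^2r + 1356p^2r^2 + 1356p^3r + 1602pr^2 + 1068pr^3 + 1068p^2r^2 − 4200pr − 2800pr^2 − 2800p^2r − 324p^3 − 216p^3r − 216p^4 + 270p^2 + 180p^2r + 180p^3 + 342p + 228pr + 228p^2 + 252r^3 + 168r^4 + 168pr^3 − 1380r^2 − 920r^3 − 920pr^2 + 1956r + 1304r^2 + 1304pr − 252 − 168r − 168p    [distributive law]
= 760pq^2 + 2616pq^2r + 1504p^2q^2 + 172q^2r + 1112q^2r^2 + 720q^3 + 480q^3r + 480pq^3 − 2244q^2 − 878pqr + 3480pqr^2 + 3724p^2qr − 1330qr^2 + 788qr^3 − 2524qr − 856p^2q + 1032p^3q − 2362pq + 1866q − 586p^2r + 2424p^2r^2 + 1140p^3r − 2118pr^2 + 1236pr^3 − 2668pr − 144p^3 − 216p^4 + 498p^2 + 174p − 668r^3 + 168r^4 − 76r^2 + 1788r − 252    [combine like terms]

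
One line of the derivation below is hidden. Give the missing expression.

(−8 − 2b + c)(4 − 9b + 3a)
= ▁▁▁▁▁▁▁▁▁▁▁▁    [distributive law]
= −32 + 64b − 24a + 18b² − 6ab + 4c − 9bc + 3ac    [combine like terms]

Applying distributive law to the line above:

−32 + 72b − 24a − 8b + 18b² − 6ab + 4c − 9bc + 3ac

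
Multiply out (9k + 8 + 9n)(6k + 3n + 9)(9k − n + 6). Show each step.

486k^3 + 675k^2n + 1485k^2 + 162kn^2 + 1302kn + 1422k + 57n^2 + 558n + 432 − 27n^3

(9k + 8 + 9n)(6k + 3n + 9)(9k − n + 6)
= (54k^2 + 27kn + 81k + 48k + 24n + 72 + 54kn + 27n^2 + 81n)(9k − n + 6)    [distributive law]
= (54k^2 + 81kn + 129k + 105n + 72 + 27n^2)(9k − n + 6)    [combine like terms]
= 486k^3 − 54k^2n + 324k^2 + 729k^2n − 81kn^2 + 486kn + 1161k^2 − 129kn + 774k + 945kn − 105n^2 + 630n + 648k − 72n + 432 + 243kn^2 − 27n^3 + 162n^2    [distributive law]
= 486k^3 + 675k^2n + 1485k^2 + 162kn^2 + 1302kn + 1422k + 57n^2 + 558n + 432 − 27n^3    [combine like terms]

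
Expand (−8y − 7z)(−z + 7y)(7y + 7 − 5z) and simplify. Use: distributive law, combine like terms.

(−8y − 7z)(−z + 7y)(7y + 7 − 5z)
= (8yz − 56y^2 + 7z^2 − 49yz)(7y + 7 − 5z)    [distributive law]
= (−41yz − 56y^2 + 7z^2)(7y + 7 − 5z)    [combine like terms]
= −287y^2z − 287yz + 205yz^2 − 392y^3 − 392y^2 + 280y^2z + 49yz^2 + 49z^2 − 35z^3    [distributive law]
= −7y^2z − 287yz + 254yz^2 − 392y^3 − 392y^2 + 49z^2 − 35z^3    [combine like terms]

−7y^2z − 287yz + 254yz^2 − 392y^3 − 392y^2 + 49z^2 − 35z^3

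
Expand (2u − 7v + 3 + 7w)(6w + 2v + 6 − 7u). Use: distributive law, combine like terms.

(2u − 7v + 3 + 7w)(6w + 2v + 6 − 7u)
= 12uw + 4uv + 12u − 14u^2 − 42vw − 14v^2 − 42v + 49uv + 18w + 6v + 18 − 21u + 42w^2 + 14vw + 42w − 49uw    [distributive law]
= −37uw + 53uv − 9u − 14u^2 − 28vw − 14v^2 − 36v + 60w + 18 + 42w^2    [combine like terms]

−37uw + 53uv − 9u − 14u^2 − 28vw − 14v^2 − 36v + 60w + 18 + 42w^2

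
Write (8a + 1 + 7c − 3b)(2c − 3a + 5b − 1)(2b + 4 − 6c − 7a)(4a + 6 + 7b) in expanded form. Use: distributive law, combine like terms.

(8a + 1 + 7c − 3b)(2c − 3a + 5b − 1)(2b + 4 − 6c − 7a)(4a + 6 + 7b)
= (16ac − 24a^2 + 40ab − 8a + 2c − 3a + 5b − 1 + 14c^2 − 21ac + 35bc − 7c − 6bc + 9ab − 15b^2 + 3b)(2b + 4 − 6c − 7a)(4a + 6 + 7b)    [distributive law]
= (−5ac − 24a^2 + 49ab − 11a − 5c + 8b − 1 + 14c^2 + 29bc − 15b^2)(2b + 4 − 6c − 7a)(4a + 6 + 7b)    [combine like terms]
= (−10abc − 20ac + 30ac^2 + 35a^2c − 48a^2b − 96a^2 + 144a^2c + 168a^3 + 98ab^2 + 196ab − 294abc − 343a^2b − 22ab − 44a + 66ac + 77a^2 − 10bc − 20c + 30c^2 + 35ac + 16b^2 + 32b − 48bc − 56ab − 2b − 4 + 6c + 7a + 28bc^2 + 56c^2 − 84c^3 − 98ac^2 + 58b^2c + 116bc − 174bc^2 − 203abc − 30b^3 − 60b^2 + 90b^2c + 105ab^2)(4a + 6 + 7b)    [distributive law]
= (−507abc + 81ac − 68ac^2 + 179a^2c − 391a^2b − 19a^2 + 168a^3 + 203ab^2 + 118ab − 37a + 58bc − 14c + 86c^2 − 44b^2 + 30b − 4 − 146bc^2 − 84c^3 + 148b^2c − 30b^3)(4a + 6 + 7b)    [combine like terms]
= −2028a^2bc − 3042abc − 3549ab^2c + 324a^2c + 486ac + 567abc − 272a^2c^2 − 408ac^2 − 476abc^2 + 716a^3c + 1074a^2c + 1253a^2bc − 1564a^3b − 2346a^2b − 2737a^2b^2 − 76a^3 − 114a^2 − 133a^2b + 672a^4 + 1008a^3 + 1176a^3b + 812a^2b^2 + 1218ab^2 + 1421ab^3 + 472a^2b + 708ab + 826ab^2 − 148a^2 − 222a − 259ab + 232abc + 348bc + 406b^2c − 56ac − 84c − 98bc + 344ac^2 + 516c^2 + 602bc^2 − 176ab^2 − 264b^2 − 308b^3 + 120ab + 180b + 210b^2 − 16a − 24 − 28b − 584abc^2 − 876bc^2 − 1022b^2c^2 − 336ac^3 − 504c^3 − 588bc^3 + 592ab^2c + 888b^2c + 1036b^3c − 120ab^3 − 180b^3 − 210b^4    [distributive law]
= −775a^2bc − 2243abc − 2957ab^2c + 1398a^2c + 430ac − 272a^2c^2 − 64ac^2 − 1060abc^2 + 716a^3c − 388a^3b − 2007a^2b − 1925a^2b^2 + 932a^3 − 262a^2 + 672a^4 + 1868ab^2 + 1301ab^3 + 569ab − 238a + 250bc + 1294b^2c − 84c + 516c^2 − 274bc^2 − 54b^2 − 488b^3 + 152b − 24 − 1022b^2c^2 − 336ac^3 − 504c^3 − 588bc^3 + 1036b^3c − 210b^4    [combine like terms]

−775a^2bc − 2243abc − 2957ab^2c + 1398a^2c + 430ac − 272a^2c^2 − 64ac^2 − 1060abc^2 + 716a^3c − 388a^3b − 2007a^2b − 1925a^2b^2 + 932a^3 − 262a^2 + 672a^4 + 1868ab^2 + 1301ab^3 + 569ab − 238a + 250bc + 1294b^2c − 84c + 516c^2 − 274bc^2 − 54b^2 − 488b^3 + 152b − 24 − 1022b^2c^2 − 336ac^3 − 504c^3 − 588bc^3 + 1036b^3c − 210b^4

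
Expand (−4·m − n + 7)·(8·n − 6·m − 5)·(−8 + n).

(−4·m − n + 7)·(8·n − 6·m − 5)·(−8 + n)
= (−32·m·n + 24·m^2 + 20·m − 8·n^2 + 6·m·n + 5·n + 56·n − 42·m − 35)·(−8 + n)    [distributive law]
= (−26·m·n + 24·m^2 − 22·m − 8·n^2 + 61·n − 35)·(−8 + n)    [combine like terms]
= 208·m·n − 26·m·n^2 − 192·m^2 + 24·m^2·n + 176·m − 22·m·n + 64·n^2 − 8·n^3 − 488·n + 61·n^2 + 280 − 35·n    [distributive law]
= 186·m·n − 26·m·n^2 − 192·m^2 + 24·m^2·n + 176·m + 125·n^2 − 8·n^3 − 523·n + 280    [combine like terms]

186·m·n − 26·m·n^2 − 192·m^2 + 24·m^2·n + 176·m + 125·n^2 − 8·n^3 − 523·n + 280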